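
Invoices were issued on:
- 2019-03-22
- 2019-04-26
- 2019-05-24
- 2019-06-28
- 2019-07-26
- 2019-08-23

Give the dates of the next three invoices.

All dates are Fridays, 35, 28, 35, 28, 28 days apart.
Specifically, the 4th Friday of each month.
4th Friday of September 2019: 2019-09-27.
October 2019 — 4th Friday is 2019-10-25.
November 2019 — 4th Friday is 2019-11-22.

2019-09-27, 2019-10-25, 2019-11-22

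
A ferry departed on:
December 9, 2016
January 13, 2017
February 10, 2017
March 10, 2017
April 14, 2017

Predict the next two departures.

May 12, 2017; June 9, 2017

These are Fridays at 28- or 35-day spacing (35, 28, 28, 35).
The pattern: 2nd Friday of the month.
May 2017 — 2nd Friday is May 12, 2017.
2nd Friday of June 2017: June 9, 2017.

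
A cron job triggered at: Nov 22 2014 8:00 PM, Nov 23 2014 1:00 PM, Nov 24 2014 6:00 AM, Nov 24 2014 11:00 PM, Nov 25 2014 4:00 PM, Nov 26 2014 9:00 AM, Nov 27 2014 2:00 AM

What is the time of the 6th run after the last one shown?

Dec 1 2014 8:00 AM

Spacing: 17, 17, 17, 17, 17, 17 h — constant 17 h.
Nov 27 2014 2:00 AM + 17 h = Nov 27 2014 7:00 PM.
Nov 27 2014 7:00 PM + 17 h = Nov 28 2014 12:00 PM.
Nov 28 2014 12:00 PM + 17 h = Nov 29 2014 5:00 AM.
Nov 29 2014 5:00 AM + 17 h = Nov 29 2014 10:00 PM.
Nov 29 2014 10:00 PM + 17 h = Nov 30 2014 3:00 PM.
Nov 30 2014 3:00 PM + 17 h = Dec 1 2014 8:00 AM.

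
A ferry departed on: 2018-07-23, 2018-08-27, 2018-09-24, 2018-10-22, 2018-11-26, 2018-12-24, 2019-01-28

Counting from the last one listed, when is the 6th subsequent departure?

2019-07-22

All dates are Mondays, 35, 28, 28, 35, 28, 35 days apart.
Specifically, the 4th Monday of each month.
4th Monday of February 2019: 2019-02-25.
March 2019 — 4th Monday is 2019-03-25.
4th Monday of April 2019: 2019-04-22.
4th Monday of May 2019: 2019-05-27.
4th Monday of June 2019: 2019-06-24.
July 2019 — 4th Monday is 2019-07-22.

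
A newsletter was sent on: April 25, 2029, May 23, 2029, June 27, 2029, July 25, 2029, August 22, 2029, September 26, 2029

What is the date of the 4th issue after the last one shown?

All dates are Wednesdays, 28, 35, 28, 28, 35 days apart.
Specifically, the 4th Wednesday of each month.
October 2029 — 4th Wednesday is October 24, 2029.
4th Wednesday of November 2029: November 28, 2029.
December 2029 — 4th Wednesday is December 26, 2029.
4th Wednesday of January 2030: January 23, 2030.

January 23, 2030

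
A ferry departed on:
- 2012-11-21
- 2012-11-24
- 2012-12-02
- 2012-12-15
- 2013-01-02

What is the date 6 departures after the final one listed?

The spacing grows by 5 each time: 3, 8, 13, 18 days.
Next gap: 23 days. 2013-01-02 + 23 days = 2013-01-25.
Next gap: 28 days. 2013-01-25 + 28 days = 2013-02-22.
Next gap: 33 days. 2013-02-22 + 33 days = 2013-03-27.
Next gap: 38 days. 2013-03-27 + 38 days = 2013-05-04.
Next gap: 43 days. 2013-05-04 + 43 days = 2013-06-16.
Next gap: 48 days. 2013-06-16 + 48 days = 2013-08-03.

2013-08-03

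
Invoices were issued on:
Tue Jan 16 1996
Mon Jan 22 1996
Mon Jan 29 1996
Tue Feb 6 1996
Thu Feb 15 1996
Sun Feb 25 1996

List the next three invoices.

Thu Mar 7 1996, Tue Mar 19 1996, Mon Apr 1 1996

Intervals are 6, 7, 8, 9, 10 days — an arithmetic progression with common difference 1.
Next gap: 11 days. Sun Feb 25 1996 + 11 days = Thu Mar 7 1996.
Next gap: 12 days. Thu Mar 7 1996 + 12 days = Tue Mar 19 1996.
Next gap: 13 days. Tue Mar 19 1996 + 13 days = Mon Apr 1 1996.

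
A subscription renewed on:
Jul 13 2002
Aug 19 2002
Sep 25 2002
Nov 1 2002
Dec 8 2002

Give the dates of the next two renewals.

Jan 14 2003, Feb 20 2003

The spacing is 37, 37, 37, 37 days — always 37 days.
Dec 8 2002 + 37 days = Jan 14 2003.
Jan 14 2003 + 37 days = Feb 20 2003.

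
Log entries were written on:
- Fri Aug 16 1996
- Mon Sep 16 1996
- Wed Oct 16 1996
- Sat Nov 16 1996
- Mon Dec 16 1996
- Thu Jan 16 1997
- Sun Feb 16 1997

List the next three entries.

The day-of-month is always 16 (31, 30, 31, 30, 31, 31 days between events).
So this recurs on the 16th of each month.
Next: March 1997 → Sun Mar 16 1997.
April 1997: Wed Apr 16 1997.
May 1997: Fri May 16 1997.

Sun Mar 16 1997, Wed Apr 16 1997, Fri May 16 1997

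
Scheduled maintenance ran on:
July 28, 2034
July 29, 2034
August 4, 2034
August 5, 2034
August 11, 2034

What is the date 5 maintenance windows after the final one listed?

The gap pattern 1, 6, 1, 6 repeats every 2 events.
These are the Fridays and Saturdays of each week.
The following Saturday is August 12, 2034.
Next Friday: August 18, 2034.
The following Saturday is August 19, 2034.
Next Friday: August 25, 2034.
The following Saturday is August 26, 2034.

August 26, 2034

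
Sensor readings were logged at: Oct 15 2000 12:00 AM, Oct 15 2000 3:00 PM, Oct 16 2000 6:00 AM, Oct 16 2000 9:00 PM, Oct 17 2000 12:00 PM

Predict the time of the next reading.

Spacing: 15, 15, 15, 15 h — constant 15 h.
Oct 17 2000 12:00 PM + 15 h = Oct 18 2000 3:00 AM.

Oct 18 2000 3:00 AM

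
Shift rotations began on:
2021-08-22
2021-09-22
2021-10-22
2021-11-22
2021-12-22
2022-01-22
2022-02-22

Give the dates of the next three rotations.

Each date is the 22nd; the gaps (31, 30, 31, 30, 31, 31) track the month lengths.
The rule is the 22nd of each month.
March 2022: 2022-03-22.
April 2022: 2022-04-22.
Next: May 2022 → 2022-05-22.

2022-03-22, 2022-04-22, 2022-05-22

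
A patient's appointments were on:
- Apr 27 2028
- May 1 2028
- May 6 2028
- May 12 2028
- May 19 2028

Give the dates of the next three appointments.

Intervals are 4, 5, 6, 7 days — an arithmetic progression with common difference 1.
Next gap: 8 days. May 19 2028 + 8 days = May 27 2028.
Next gap: 9 days. May 27 2028 + 9 days = Jun 5 2028.
Next gap: 10 days. Jun 5 2028 + 10 days = Jun 15 2028.

May 27 2028, Jun 5 2028, Jun 15 2028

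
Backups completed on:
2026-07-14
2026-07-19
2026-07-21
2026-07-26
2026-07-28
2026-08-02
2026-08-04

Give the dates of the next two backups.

2026-08-09, 2026-08-11

Every event lands on a Tuesday or Sunday (gaps cycle 5, 2, 5, 2, 5, 2).
So the schedule is: every Tuesday and Sunday.
The following Sunday is 2026-08-09.
Next Tuesday: 2026-08-11.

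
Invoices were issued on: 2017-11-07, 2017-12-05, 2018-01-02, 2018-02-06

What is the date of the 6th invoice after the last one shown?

These are Tuesdays at 28- or 35-day spacing (28, 28, 35).
The pattern: 1st Tuesday of the month.
March 2018 — 1st Tuesday is 2018-03-06.
April 2018 — 1st Tuesday is 2018-04-03.
May 2018 — 1st Tuesday is 2018-05-01.
June 2018 — 1st Tuesday is 2018-06-05.
July 2018 — 1st Tuesday is 2018-07-03.
August 2018 — 1st Tuesday is 2018-08-07.

2018-08-07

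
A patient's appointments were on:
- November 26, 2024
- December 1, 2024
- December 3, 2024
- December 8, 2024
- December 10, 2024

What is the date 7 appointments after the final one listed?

January 5, 2025

Gaps: 5, 2, 5, 2 days — not constant, but cyclic with period 2.
The events fall on every Tuesday and Sunday.
Next Sunday: December 15, 2024.
Next Tuesday: December 17, 2024.
Next Sunday: December 22, 2024.
Next Tuesday: December 24, 2024.
The following Sunday is December 29, 2024.
Next Tuesday: December 31, 2024.
The following Sunday is January 5, 2025.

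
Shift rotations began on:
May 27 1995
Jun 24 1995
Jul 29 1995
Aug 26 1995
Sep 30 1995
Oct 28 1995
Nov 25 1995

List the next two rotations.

All Saturdays; the gaps (28, 35, 28, 35, 28, 28) vary with month length.
This is the last Saturday of each month.
December 1995 ends with Saturday Dec 30 1995.
January 1996 ends with Saturday Jan 27 1996.

Dec 30 1995, Jan 27 1996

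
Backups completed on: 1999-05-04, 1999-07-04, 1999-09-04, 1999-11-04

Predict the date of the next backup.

2000-01-04

The day-of-month is always 4 (61, 62, 61 days between events).
So this recurs on the 4th of every 2 months.
January 2000: 2000-01-04.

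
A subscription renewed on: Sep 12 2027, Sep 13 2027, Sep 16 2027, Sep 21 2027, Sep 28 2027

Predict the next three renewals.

Intervals are 1, 3, 5, 7 days — an arithmetic progression with common difference 2.
Next gap: 9 days. Sep 28 2027 + 9 days = Oct 7 2027.
Next gap: 11 days. Oct 7 2027 + 11 days = Oct 18 2027.
Next gap: 13 days. Oct 18 2027 + 13 days = Oct 31 2027.

Oct 7 2027, Oct 18 2027, Oct 31 2027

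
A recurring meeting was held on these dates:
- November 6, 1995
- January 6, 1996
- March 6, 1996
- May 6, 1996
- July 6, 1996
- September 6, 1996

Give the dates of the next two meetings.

November 6, 1996; January 6, 1997

The day-of-month is always 6 (61, 60, 61, 61, 62 days between events).
So this recurs on the 6th of every 2 months.
Next: November 1996 → November 6, 1996.
January 1997: January 6, 1997.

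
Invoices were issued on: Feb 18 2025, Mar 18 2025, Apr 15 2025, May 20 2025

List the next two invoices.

Gaps: 28, 28, 35 days — a mix of 28 and 35. Every date is a Tuesday.
Each is the 3rd Tuesday of its month.
June 2025 — 3rd Tuesday is Jun 17 2025.
3rd Tuesday of July 2025: Jul 15 2025.

Jun 17 2025, Jul 15 2025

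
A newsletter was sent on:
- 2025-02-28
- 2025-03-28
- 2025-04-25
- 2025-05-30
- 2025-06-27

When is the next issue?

2025-07-25

All Fridays; the gaps (28, 28, 35, 28) vary with month length.
This is the last Friday of each month.
Last Friday of July 2025: 2025-07-25.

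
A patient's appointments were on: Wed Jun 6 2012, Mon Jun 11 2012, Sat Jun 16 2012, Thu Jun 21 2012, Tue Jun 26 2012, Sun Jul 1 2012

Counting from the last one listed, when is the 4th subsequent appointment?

The spacing is 5, 5, 5, 5, 5 days — always 5 days.
Sun Jul 1 2012 + 5 days = Fri Jul 6 2012.
Fri Jul 6 2012 + 5 days = Wed Jul 11 2012.
Wed Jul 11 2012 + 5 days = Mon Jul 16 2012.
Mon Jul 16 2012 + 5 days = Sat Jul 21 2012.

Sat Jul 21 2012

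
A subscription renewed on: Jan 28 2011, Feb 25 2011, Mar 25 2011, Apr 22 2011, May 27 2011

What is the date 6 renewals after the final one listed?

Nov 25 2011

Gaps: 28, 28, 28, 35 days — a mix of 28 and 35. Every date is a Friday.
Each is the 4th Friday of its month.
4th Friday of June 2011: Jun 24 2011.
July 2011 — 4th Friday is Jul 22 2011.
4th Friday of August 2011: Aug 26 2011.
September 2011 — 4th Friday is Sep 23 2011.
October 2011 — 4th Friday is Oct 28 2011.
November 2011 — 4th Friday is Nov 25 2011.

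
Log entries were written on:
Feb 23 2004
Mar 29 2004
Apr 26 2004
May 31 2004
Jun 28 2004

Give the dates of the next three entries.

Jul 26 2004, Aug 30 2004, Sep 27 2004

These are Mondays with 35, 28, 35, 28-day gaps.
Each is the final Monday of its month — Mar 29 2004 is past the 28th, so '4th Monday' doesn't fit.
Last Monday of July 2004: Jul 26 2004.
Last Monday of August 2004: Aug 30 2004.
September 2004 ends with Monday Sep 27 2004.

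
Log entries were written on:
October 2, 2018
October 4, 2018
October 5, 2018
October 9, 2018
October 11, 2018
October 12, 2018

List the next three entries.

October 16, 2018; October 18, 2018; October 19, 2018

Gaps: 2, 1, 4, 2, 1 days — not constant, but cyclic with period 3.
The events fall on every Tuesday, Thursday and Friday.
The following Tuesday is October 16, 2018.
The following Thursday is October 18, 2018.
Next Friday: October 19, 2018.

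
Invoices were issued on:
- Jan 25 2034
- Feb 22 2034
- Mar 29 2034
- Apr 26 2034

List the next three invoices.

May 31 2034, Jun 28 2034, Jul 26 2034

Every date is a Wednesday; gaps 28, 35, 28 days.
Each is the last Wednesday of its month (at least one falls on the 29th or later, ruling out '4th Wednesday').
Last Wednesday of May 2034: May 31 2034.
Last Wednesday of June 2034: Jun 28 2034.
Last Wednesday of July 2034: Jul 26 2034.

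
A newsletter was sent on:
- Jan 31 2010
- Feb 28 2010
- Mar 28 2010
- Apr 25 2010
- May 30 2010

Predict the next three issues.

Every date is a Sunday; gaps 28, 28, 28, 35 days.
Each is the last Sunday of its month (at least one falls on the 29th or later, ruling out '4th Sunday').
Last Sunday of June 2010: Jun 27 2010.
July 2010 ends with Sunday Jul 25 2010.
August 2010 ends with Sunday Aug 29 2010.

Jun 27 2010, Jul 25 2010, Aug 29 2010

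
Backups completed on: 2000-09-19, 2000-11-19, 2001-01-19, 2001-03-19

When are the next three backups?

2001-05-19, 2001-07-19, 2001-09-19

Each date is the 19th; the gaps (61, 61, 59) track the month lengths.
The rule is the 19th of every 2 months.
May 2001: 2001-05-19.
July 2001: 2001-07-19.
Next: September 2001 → 2001-09-19.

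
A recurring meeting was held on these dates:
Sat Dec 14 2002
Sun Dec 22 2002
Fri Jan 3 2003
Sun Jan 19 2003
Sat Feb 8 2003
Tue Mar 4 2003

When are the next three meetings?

Tue Apr 1 2003, Sat May 3 2003, Sun Jun 8 2003

Gaps: 8, 12, 16, 20, 24 days — each gap is 4 larger than the previous one.
Next gap: 28 days. Tue Mar 4 2003 + 28 days = Tue Apr 1 2003.
Next gap: 32 days. Tue Apr 1 2003 + 32 days = Sat May 3 2003.
Next gap: 36 days. Sat May 3 2003 + 36 days = Sun Jun 8 2003.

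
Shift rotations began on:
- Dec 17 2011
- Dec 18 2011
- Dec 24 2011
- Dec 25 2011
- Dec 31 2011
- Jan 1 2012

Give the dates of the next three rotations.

Gaps: 1, 6, 1, 6, 1 days — not constant, but cyclic with period 2.
The events fall on every Saturday and Sunday.
The following Saturday is Jan 7 2012.
The following Sunday is Jan 8 2012.
Next Saturday: Jan 14 2012.

Jan 7 2012, Jan 8 2012, Jan 14 2012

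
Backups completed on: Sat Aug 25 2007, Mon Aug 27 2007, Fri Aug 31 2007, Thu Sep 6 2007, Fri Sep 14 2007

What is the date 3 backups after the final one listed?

Sat Oct 20 2007

The spacing grows by 2 each time: 2, 4, 6, 8 days.
Next gap: 10 days. Fri Sep 14 2007 + 10 days = Mon Sep 24 2007.
Next gap: 12 days. Mon Sep 24 2007 + 12 days = Sat Oct 6 2007.
Next gap: 14 days. Sat Oct 6 2007 + 14 days = Sat Oct 20 2007.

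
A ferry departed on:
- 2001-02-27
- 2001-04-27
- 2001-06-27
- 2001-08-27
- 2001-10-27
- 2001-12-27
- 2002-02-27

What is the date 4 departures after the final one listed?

2002-10-27

The day-of-month is always 27 (59, 61, 61, 61, 61, 62 days between events).
So this recurs on the 27th of every 2 months.
April 2002: 2002-04-27.
June 2002: 2002-06-27.
Next: August 2002 → 2002-08-27.
Next: October 2002 → 2002-10-27.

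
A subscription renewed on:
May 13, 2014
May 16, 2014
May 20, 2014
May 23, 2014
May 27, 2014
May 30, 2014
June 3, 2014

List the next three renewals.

June 6, 2014; June 10, 2014; June 13, 2014

Gaps: 3, 4, 3, 4, 3, 4 days — not constant, but cyclic with period 2.
The events fall on every Tuesday and Friday.
Next Friday: June 6, 2014.
The following Tuesday is June 10, 2014.
The following Friday is June 13, 2014.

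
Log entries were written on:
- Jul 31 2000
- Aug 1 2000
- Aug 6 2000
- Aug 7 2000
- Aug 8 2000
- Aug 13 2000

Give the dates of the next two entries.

Aug 14 2000, Aug 15 2000

The gap pattern 1, 5, 1, 1, 5 repeats every 3 events.
These are the Mondays, Tuesdays and Sundays of each week.
The following Monday is Aug 14 2000.
The following Tuesday is Aug 15 2000.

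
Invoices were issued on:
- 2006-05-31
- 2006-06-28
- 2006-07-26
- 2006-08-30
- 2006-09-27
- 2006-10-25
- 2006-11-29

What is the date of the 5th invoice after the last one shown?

2007-04-25

All Wednesdays; the gaps (28, 28, 35, 28, 28, 35) vary with month length.
This is the last Wednesday of each month.
Last Wednesday of December 2006: 2006-12-27.
Last Wednesday of January 2007: 2007-01-31.
Last Wednesday of February 2007: 2007-02-28.
Last Wednesday of March 2007: 2007-03-28.
Last Wednesday of April 2007: 2007-04-25.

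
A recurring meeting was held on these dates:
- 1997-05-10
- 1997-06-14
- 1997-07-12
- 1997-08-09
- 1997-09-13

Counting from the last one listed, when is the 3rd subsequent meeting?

1997-12-13

These are Saturdays at 28- or 35-day spacing (35, 28, 28, 35).
The pattern: 2nd Saturday of the month.
October 1997 — 2nd Saturday is 1997-10-11.
2nd Saturday of November 1997: 1997-11-08.
2nd Saturday of December 1997: 1997-12-13.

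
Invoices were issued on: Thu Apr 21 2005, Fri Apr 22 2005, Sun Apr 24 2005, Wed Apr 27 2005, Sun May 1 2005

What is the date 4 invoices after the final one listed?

Intervals are 1, 2, 3, 4 days — an arithmetic progression with common difference 1.
Next gap: 5 days. Sun May 1 2005 + 5 days = Fri May 6 2005.
Next gap: 6 days. Fri May 6 2005 + 6 days = Thu May 12 2005.
Next gap: 7 days. Thu May 12 2005 + 7 days = Thu May 19 2005.
Next gap: 8 days. Thu May 19 2005 + 8 days = Fri May 27 2005.

Fri May 27 2005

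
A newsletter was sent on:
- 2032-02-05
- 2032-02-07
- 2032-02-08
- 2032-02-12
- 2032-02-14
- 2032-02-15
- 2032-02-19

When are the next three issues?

2032-02-21, 2032-02-22, 2032-02-26

Gaps: 2, 1, 4, 2, 1, 4 days — not constant, but cyclic with period 3.
The events fall on every Thursday, Saturday and Sunday.
The following Saturday is 2032-02-21.
Next Sunday: 2032-02-22.
The following Thursday is 2032-02-26.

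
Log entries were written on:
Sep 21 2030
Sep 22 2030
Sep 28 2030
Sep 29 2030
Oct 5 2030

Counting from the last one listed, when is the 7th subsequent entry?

Every event lands on a Saturday or Sunday (gaps cycle 1, 6, 1, 6).
So the schedule is: every Saturday and Sunday.
Next Sunday: Oct 6 2030.
Next Saturday: Oct 12 2030.
The following Sunday is Oct 13 2030.
Next Saturday: Oct 19 2030.
Next Sunday: Oct 20 2030.
Next Saturday: Oct 26 2030.
The following Sunday is Oct 27 2030.

Oct 27 2030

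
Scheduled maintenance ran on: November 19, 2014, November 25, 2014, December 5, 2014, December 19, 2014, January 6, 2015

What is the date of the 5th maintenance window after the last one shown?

June 5, 2015

Gaps: 6, 10, 14, 18 days — each gap is 4 larger than the previous one.
Next gap: 22 days. January 6, 2015 + 22 days = January 28, 2015.
Next gap: 26 days. January 28, 2015 + 26 days = February 23, 2015.
Next gap: 30 days. February 23, 2015 + 30 days = March 25, 2015.
Next gap: 34 days. March 25, 2015 + 34 days = April 28, 2015.
Next gap: 38 days. April 28, 2015 + 38 days = June 5, 2015.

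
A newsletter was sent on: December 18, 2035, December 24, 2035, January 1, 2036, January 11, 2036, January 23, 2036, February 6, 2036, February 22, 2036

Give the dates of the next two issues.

March 11, 2036; March 31, 2036

The spacing grows by 2 each time: 6, 8, 10, 12, 14, 16 days.
Next gap: 18 days. February 22, 2036 + 18 days = March 11, 2036.
Next gap: 20 days. March 11, 2036 + 20 days = March 31, 2036.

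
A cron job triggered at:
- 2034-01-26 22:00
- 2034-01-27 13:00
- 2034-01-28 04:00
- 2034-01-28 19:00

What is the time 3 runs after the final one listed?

Gaps: 15, 15, 15 hours — each event is 15 hours after the previous one.
2034-01-28 19:00 + 15 h = 2034-01-29 10:00.
2034-01-29 10:00 + 15 h = 2034-01-30 01:00.
2034-01-30 01:00 + 15 h = 2034-01-30 16:00.

2034-01-30 16:00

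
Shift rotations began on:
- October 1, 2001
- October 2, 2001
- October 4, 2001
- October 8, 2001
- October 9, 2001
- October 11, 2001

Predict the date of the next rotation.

October 15, 2001

The gap pattern 1, 2, 4, 1, 2 repeats every 3 events.
These are the Mondays, Tuesdays and Thursdays of each week.
The following Monday is October 15, 2001.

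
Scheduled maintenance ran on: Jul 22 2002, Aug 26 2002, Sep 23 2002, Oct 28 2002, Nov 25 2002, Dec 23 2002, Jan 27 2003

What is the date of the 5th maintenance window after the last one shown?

These are Mondays at 28- or 35-day spacing (35, 28, 35, 28, 28, 35).
The pattern: 4th Monday of the month.
4th Monday of February 2003: Feb 24 2003.
4th Monday of March 2003: Mar 24 2003.
4th Monday of April 2003: Apr 28 2003.
4th Monday of May 2003: May 26 2003.
June 2003 — 4th Monday is Jun 23 2003.

Jun 23 2003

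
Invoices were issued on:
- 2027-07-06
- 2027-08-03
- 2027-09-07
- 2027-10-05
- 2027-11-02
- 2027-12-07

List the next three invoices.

These are Tuesdays at 28- or 35-day spacing (28, 35, 28, 28, 35).
The pattern: 1st Tuesday of the month.
1st Tuesday of January 2028: 2028-01-04.
1st Tuesday of February 2028: 2028-02-01.
1st Tuesday of March 2028: 2028-03-07.

2028-01-04, 2028-02-01, 2028-03-07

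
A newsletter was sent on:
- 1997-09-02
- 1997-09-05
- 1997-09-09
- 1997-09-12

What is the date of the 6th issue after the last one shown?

1997-10-03

Gaps: 3, 4, 3 days — not constant, but cyclic with period 2.
The events fall on every Tuesday and Friday.
Next Tuesday: 1997-09-16.
The following Friday is 1997-09-19.
The following Tuesday is 1997-09-23.
Next Friday: 1997-09-26.
The following Tuesday is 1997-09-30.
The following Friday is 1997-10-03.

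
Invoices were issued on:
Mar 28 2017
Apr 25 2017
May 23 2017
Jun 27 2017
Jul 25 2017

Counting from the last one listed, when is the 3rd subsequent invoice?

All dates are Tuesdays, 28, 28, 35, 28 days apart.
Specifically, the 4th Tuesday of each month.
August 2017 — 4th Tuesday is Aug 22 2017.
4th Tuesday of September 2017: Sep 26 2017.
October 2017 — 4th Tuesday is Oct 24 2017.

Oct 24 2017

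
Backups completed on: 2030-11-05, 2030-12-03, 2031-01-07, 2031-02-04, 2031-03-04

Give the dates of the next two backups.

2031-04-01, 2031-05-06

These are Tuesdays at 28- or 35-day spacing (28, 35, 28, 28).
The pattern: 1st Tuesday of the month.
1st Tuesday of April 2031: 2031-04-01.
May 2031 — 1st Tuesday is 2031-05-06.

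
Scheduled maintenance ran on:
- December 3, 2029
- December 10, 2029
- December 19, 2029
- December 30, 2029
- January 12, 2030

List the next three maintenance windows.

The spacing grows by 2 each time: 7, 9, 11, 13 days.
Next gap: 15 days. January 12, 2030 + 15 days = January 27, 2030.
Next gap: 17 days. January 27, 2030 + 17 days = February 13, 2030.
Next gap: 19 days. February 13, 2030 + 19 days = March 4, 2030.

January 27, 2030; February 13, 2030; March 4, 2030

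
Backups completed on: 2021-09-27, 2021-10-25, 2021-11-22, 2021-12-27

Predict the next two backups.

2022-01-24, 2022-02-28

Gaps: 28, 28, 35 days — a mix of 28 and 35. Every date is a Monday.
Each is the 4th Monday of its month.
January 2022 — 4th Monday is 2022-01-24.
4th Monday of February 2022: 2022-02-28.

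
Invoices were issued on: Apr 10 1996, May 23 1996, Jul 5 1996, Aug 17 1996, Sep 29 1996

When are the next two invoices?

Nov 11 1996, Dec 24 1996

Every event comes 43 days after the last (43, 43, 43, 43).
Sep 29 1996 + 43 days = Nov 11 1996.
Nov 11 1996 + 43 days = Dec 24 1996.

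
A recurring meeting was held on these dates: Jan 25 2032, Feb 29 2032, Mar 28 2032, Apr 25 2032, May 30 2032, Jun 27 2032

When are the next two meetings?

Jul 25 2032, Aug 29 2032

All Sundays; the gaps (35, 28, 28, 35, 28) vary with month length.
This is the last Sunday of each month.
July 2032 ends with Sunday Jul 25 2032.
August 2032 ends with Sunday Aug 29 2032.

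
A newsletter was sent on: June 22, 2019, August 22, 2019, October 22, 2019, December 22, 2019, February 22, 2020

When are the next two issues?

April 22, 2020; June 22, 2020

Each date is the 22nd; the gaps (61, 61, 61, 62) track the month lengths.
The rule is the 22nd of every 2 months.
Next: April 2020 → April 22, 2020.
Next: June 2020 → June 22, 2020.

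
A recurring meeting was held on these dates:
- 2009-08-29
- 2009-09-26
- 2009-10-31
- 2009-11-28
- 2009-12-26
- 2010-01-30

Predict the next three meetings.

Every date is a Saturday; gaps 28, 35, 28, 28, 35 days.
Each is the last Saturday of its month (at least one falls on the 29th or later, ruling out '4th Saturday').
February 2010 ends with Saturday 2010-02-27.
Last Saturday of March 2010: 2010-03-27.
Last Saturday of April 2010: 2010-04-24.

2010-02-27, 2010-03-27, 2010-04-24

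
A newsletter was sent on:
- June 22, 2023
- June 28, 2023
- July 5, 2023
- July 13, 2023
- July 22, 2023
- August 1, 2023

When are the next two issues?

The spacing grows by 1 each time: 6, 7, 8, 9, 10 days.
Next gap: 11 days. August 1, 2023 + 11 days = August 12, 2023.
Next gap: 12 days. August 12, 2023 + 12 days = August 24, 2023.

August 12, 2023; August 24, 2023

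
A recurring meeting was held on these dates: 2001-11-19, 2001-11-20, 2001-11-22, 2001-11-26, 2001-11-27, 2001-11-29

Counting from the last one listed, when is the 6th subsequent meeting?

Gaps: 1, 2, 4, 1, 2 days — not constant, but cyclic with period 3.
The events fall on every Monday, Tuesday and Thursday.
The following Monday is 2001-12-03.
Next Tuesday: 2001-12-04.
Next Thursday: 2001-12-06.
The following Monday is 2001-12-10.
Next Tuesday: 2001-12-11.
The following Thursday is 2001-12-13.

2001-12-13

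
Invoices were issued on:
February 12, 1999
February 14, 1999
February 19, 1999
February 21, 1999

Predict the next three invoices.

Gaps: 2, 5, 2 days — not constant, but cyclic with period 2.
The events fall on every Friday and Sunday.
The following Friday is February 26, 1999.
Next Sunday: February 28, 1999.
Next Friday: March 5, 1999.

February 26, 1999; February 28, 1999; March 5, 1999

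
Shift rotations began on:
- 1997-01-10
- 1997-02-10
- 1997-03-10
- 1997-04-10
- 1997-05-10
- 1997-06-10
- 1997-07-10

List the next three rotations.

1997-08-10, 1997-09-10, 1997-10-10

Gaps: 31, 28, 31, 30, 31, 30 days — not constant. Every event is on the 10th of the month.
Pattern: the 10th of each month.
August 1997: 1997-08-10.
Next: September 1997 → 1997-09-10.
Next: October 1997 → 1997-10-10.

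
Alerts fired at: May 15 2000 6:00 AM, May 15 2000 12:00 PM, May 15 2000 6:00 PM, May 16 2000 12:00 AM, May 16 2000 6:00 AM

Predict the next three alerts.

Gaps: 6, 6, 6, 6 hours — each event is 6 hours after the previous one.
May 16 2000 6:00 AM + 6 h = May 16 2000 12:00 PM.
May 16 2000 12:00 PM + 6 h = May 16 2000 6:00 PM.
May 16 2000 6:00 PM + 6 h = May 17 2000 12:00 AM.

May 16 2000 12:00 PM, May 16 2000 6:00 PM, May 17 2000 12:00 AM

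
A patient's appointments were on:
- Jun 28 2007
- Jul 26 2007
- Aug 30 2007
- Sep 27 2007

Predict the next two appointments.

Oct 25 2007, Nov 29 2007

These are Thursdays with 28, 35, 28-day gaps.
Each is the final Thursday of its month — Aug 30 2007 is past the 28th, so '4th Thursday' doesn't fit.
October 2007 ends with Thursday Oct 25 2007.
Last Thursday of November 2007: Nov 29 2007.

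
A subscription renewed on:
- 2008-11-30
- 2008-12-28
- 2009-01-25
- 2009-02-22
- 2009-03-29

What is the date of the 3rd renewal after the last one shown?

2009-06-28

All Sundays; the gaps (28, 28, 28, 35) vary with month length.
This is the last Sunday of each month.
April 2009 ends with Sunday 2009-04-26.
May 2009 ends with Sunday 2009-05-31.
June 2009 ends with Sunday 2009-06-28.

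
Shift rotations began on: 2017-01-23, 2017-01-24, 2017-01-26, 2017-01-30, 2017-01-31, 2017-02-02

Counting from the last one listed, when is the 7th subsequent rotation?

2017-02-20

Every event lands on a Monday or Tuesday or Thursday (gaps cycle 1, 2, 4, 1, 2).
So the schedule is: every Monday, Tuesday and Thursday.
The following Monday is 2017-02-06.
The following Tuesday is 2017-02-07.
The following Thursday is 2017-02-09.
The following Monday is 2017-02-13.
Next Tuesday: 2017-02-14.
Next Thursday: 2017-02-16.
Next Monday: 2017-02-20.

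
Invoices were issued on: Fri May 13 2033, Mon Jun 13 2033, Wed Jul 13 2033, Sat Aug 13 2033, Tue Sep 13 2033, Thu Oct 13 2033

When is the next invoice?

Sun Nov 13 2033

Gaps: 31, 30, 31, 31, 30 days — not constant. Every event is on the 13th of the month.
Pattern: the 13th of each month.
Next: November 2033 → Sun Nov 13 2033.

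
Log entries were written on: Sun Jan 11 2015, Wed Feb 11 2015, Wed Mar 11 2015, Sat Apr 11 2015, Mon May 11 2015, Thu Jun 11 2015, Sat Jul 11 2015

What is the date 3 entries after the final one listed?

Sun Oct 11 2015

Each date is the 11th; the gaps (31, 28, 31, 30, 31, 30) track the month lengths.
The rule is the 11th of each month.
Next: August 2015 → Tue Aug 11 2015.
September 2015: Fri Sep 11 2015.
October 2015: Sun Oct 11 2015.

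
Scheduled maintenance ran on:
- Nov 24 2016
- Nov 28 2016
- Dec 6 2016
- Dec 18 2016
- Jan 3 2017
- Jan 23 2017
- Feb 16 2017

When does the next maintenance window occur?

Mar 16 2017

The spacing grows by 4 each time: 4, 8, 12, 16, 20, 24 days.
Next gap: 28 days. Feb 16 2017 + 28 days = Mar 16 2017.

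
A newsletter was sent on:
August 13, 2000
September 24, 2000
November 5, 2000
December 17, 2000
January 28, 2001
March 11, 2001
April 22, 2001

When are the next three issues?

June 3, 2001; July 15, 2001; August 26, 2001

Every event comes 42 days after the last (42, 42, 42, 42, 42, 42).
April 22, 2001 + 42 days = June 3, 2001.
June 3, 2001 + 42 days = July 15, 2001.
July 15, 2001 + 42 days = August 26, 2001.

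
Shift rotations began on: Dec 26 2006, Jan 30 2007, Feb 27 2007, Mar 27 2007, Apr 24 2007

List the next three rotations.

These are Tuesdays with 35, 28, 28, 28-day gaps.
Each is the final Tuesday of its month — Jan 30 2007 is past the 28th, so '4th Tuesday' doesn't fit.
May 2007 ends with Tuesday May 29 2007.
Last Tuesday of June 2007: Jun 26 2007.
Last Tuesday of July 2007: Jul 31 2007.

May 29 2007, Jun 26 2007, Jul 31 2007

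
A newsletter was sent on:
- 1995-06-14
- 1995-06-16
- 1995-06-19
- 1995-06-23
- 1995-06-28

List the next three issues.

1995-07-04, 1995-07-11, 1995-07-19

Gaps: 2, 3, 4, 5 days — each gap is 1 larger than the previous one.
Next gap: 6 days. 1995-06-28 + 6 days = 1995-07-04.
Next gap: 7 days. 1995-07-04 + 7 days = 1995-07-11.
Next gap: 8 days. 1995-07-11 + 8 days = 1995-07-19.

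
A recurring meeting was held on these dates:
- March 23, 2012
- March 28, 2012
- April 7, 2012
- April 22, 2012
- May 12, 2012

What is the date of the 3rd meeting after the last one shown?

August 10, 2012

Gaps: 5, 10, 15, 20 days — each gap is 5 larger than the previous one.
Next gap: 25 days. May 12, 2012 + 25 days = June 6, 2012.
Next gap: 30 days. June 6, 2012 + 30 days = July 6, 2012.
Next gap: 35 days. July 6, 2012 + 35 days = August 10, 2012.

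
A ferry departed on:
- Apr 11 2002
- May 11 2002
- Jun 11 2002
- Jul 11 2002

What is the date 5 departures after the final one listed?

Each date is the 11th; the gaps (30, 31, 30) track the month lengths.
The rule is the 11th of each month.
Next: August 2002 → Aug 11 2002.
Next: September 2002 → Sep 11 2002.
Next: October 2002 → Oct 11 2002.
November 2002: Nov 11 2002.
Next: December 2002 → Dec 11 2002.

Dec 11 2002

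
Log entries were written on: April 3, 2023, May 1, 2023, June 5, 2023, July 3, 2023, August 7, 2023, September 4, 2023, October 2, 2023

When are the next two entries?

All dates are Mondays, 28, 35, 28, 35, 28, 28 days apart.
Specifically, the 1st Monday of each month.
November 2023 — 1st Monday is November 6, 2023.
1st Monday of December 2023: December 4, 2023.

November 6, 2023; December 4, 2023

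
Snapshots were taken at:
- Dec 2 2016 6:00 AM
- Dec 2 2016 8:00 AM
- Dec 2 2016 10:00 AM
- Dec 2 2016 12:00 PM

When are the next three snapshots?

Gaps: 2, 2, 2 hours — each event is 2 hours after the previous one.
Dec 2 2016 12:00 PM + 2 h = Dec 2 2016 2:00 PM.
Dec 2 2016 2:00 PM + 2 h = Dec 2 2016 4:00 PM.
Dec 2 2016 4:00 PM + 2 h = Dec 2 2016 6:00 PM.

Dec 2 2016 2:00 PM, Dec 2 2016 4:00 PM, Dec 2 2016 6:00 PM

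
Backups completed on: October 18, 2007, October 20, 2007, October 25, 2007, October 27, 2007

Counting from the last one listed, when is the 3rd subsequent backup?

The gap pattern 2, 5, 2 repeats every 2 events.
These are the Thursdays and Saturdays of each week.
The following Thursday is November 1, 2007.
Next Saturday: November 3, 2007.
The following Thursday is November 8, 2007.

November 8, 2007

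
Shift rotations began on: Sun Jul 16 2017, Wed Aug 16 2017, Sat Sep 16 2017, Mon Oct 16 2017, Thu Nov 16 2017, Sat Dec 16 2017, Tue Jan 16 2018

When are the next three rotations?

Gaps: 31, 31, 30, 31, 30, 31 days — not constant. Every event is on the 16th of the month.
Pattern: the 16th of each month.
Next: February 2018 → Fri Feb 16 2018.
March 2018: Fri Mar 16 2018.
Next: April 2018 → Mon Apr 16 2018.

Fri Feb 16 2018, Fri Mar 16 2018, Mon Apr 16 2018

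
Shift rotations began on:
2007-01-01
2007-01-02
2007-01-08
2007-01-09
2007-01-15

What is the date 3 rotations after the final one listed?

Gaps: 1, 6, 1, 6 days — not constant, but cyclic with period 2.
The events fall on every Monday and Tuesday.
The following Tuesday is 2007-01-16.
The following Monday is 2007-01-22.
Next Tuesday: 2007-01-23.

2007-01-23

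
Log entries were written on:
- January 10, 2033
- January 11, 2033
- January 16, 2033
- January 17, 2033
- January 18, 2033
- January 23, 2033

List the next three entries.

January 24, 2033; January 25, 2033; January 30, 2033

The gap pattern 1, 5, 1, 1, 5 repeats every 3 events.
These are the Mondays, Tuesdays and Sundays of each week.
Next Monday: January 24, 2033.
The following Tuesday is January 25, 2033.
Next Sunday: January 30, 2033.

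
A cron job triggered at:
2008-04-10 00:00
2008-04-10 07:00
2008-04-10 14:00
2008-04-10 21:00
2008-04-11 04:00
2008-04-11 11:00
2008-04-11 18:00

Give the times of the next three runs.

2008-04-12 01:00, 2008-04-12 08:00, 2008-04-12 15:00

The interval is a steady 7 hours (7, 7, 7, 7, 7, 7).
2008-04-11 18:00 + 7 h = 2008-04-12 01:00.
2008-04-12 01:00 + 7 h = 2008-04-12 08:00.
2008-04-12 08:00 + 7 h = 2008-04-12 15:00.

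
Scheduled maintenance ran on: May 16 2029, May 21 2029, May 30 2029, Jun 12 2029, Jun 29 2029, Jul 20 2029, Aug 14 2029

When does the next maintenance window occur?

Intervals are 5, 9, 13, 17, 21, 25 days — an arithmetic progression with common difference 4.
Next gap: 29 days. Aug 14 2029 + 29 days = Sep 12 2029.

Sep 12 2029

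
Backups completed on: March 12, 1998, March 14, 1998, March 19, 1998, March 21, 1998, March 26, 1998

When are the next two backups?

March 28, 1998; April 2, 1998

Every event lands on a Thursday or Saturday (gaps cycle 2, 5, 2, 5).
So the schedule is: every Thursday and Saturday.
Next Saturday: March 28, 1998.
Next Thursday: April 2, 1998.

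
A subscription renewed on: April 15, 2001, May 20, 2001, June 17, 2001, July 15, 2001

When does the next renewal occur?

These are Sundays at 28- or 35-day spacing (35, 28, 28).
The pattern: 3rd Sunday of the month.
August 2001 — 3rd Sunday is August 19, 2001.

August 19, 2001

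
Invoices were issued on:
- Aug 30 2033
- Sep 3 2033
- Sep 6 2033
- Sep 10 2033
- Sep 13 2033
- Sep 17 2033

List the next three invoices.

Sep 20 2033, Sep 24 2033, Sep 27 2033

Gaps: 4, 3, 4, 3, 4 days — not constant, but cyclic with period 2.
The events fall on every Tuesday and Saturday.
Next Tuesday: Sep 20 2033.
The following Saturday is Sep 24 2033.
The following Tuesday is Sep 27 2033.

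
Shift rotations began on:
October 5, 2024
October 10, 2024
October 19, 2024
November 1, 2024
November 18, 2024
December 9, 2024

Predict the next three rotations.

January 3, 2025; February 1, 2025; March 6, 2025

The spacing grows by 4 each time: 5, 9, 13, 17, 21 days.
Next gap: 25 days. December 9, 2024 + 25 days = January 3, 2025.
Next gap: 29 days. January 3, 2025 + 29 days = February 1, 2025.
Next gap: 33 days. February 1, 2025 + 33 days = March 6, 2025.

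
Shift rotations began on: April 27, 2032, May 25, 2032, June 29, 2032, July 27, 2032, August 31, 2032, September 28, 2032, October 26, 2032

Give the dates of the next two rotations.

November 30, 2032; December 28, 2032

Every date is a Tuesday; gaps 28, 35, 28, 35, 28, 28 days.
Each is the last Tuesday of its month (at least one falls on the 29th or later, ruling out '4th Tuesday').
Last Tuesday of November 2032: November 30, 2032.
Last Tuesday of December 2032: December 28, 2032.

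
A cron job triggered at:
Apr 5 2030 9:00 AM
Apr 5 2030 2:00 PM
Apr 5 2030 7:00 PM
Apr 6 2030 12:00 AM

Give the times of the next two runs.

Apr 6 2030 5:00 AM, Apr 6 2030 10:00 AM

The interval is a steady 5 hours (5, 5, 5).
Apr 6 2030 12:00 AM + 5 h = Apr 6 2030 5:00 AM.
Apr 6 2030 5:00 AM + 5 h = Apr 6 2030 10:00 AM.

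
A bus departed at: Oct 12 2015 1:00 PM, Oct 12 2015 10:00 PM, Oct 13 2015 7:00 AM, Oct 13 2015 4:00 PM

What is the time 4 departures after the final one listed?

Oct 15 2015 4:00 AM

The interval is a steady 9 hours (9, 9, 9).
Oct 13 2015 4:00 PM + 9 h = Oct 14 2015 1:00 AM.
Oct 14 2015 1:00 AM + 9 h = Oct 14 2015 10:00 AM.
Oct 14 2015 10:00 AM + 9 h = Oct 14 2015 7:00 PM.
Oct 14 2015 7:00 PM + 9 h = Oct 15 2015 4:00 AM.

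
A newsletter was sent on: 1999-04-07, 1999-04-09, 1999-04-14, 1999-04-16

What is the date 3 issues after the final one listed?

Every event lands on a Wednesday or Friday (gaps cycle 2, 5, 2).
So the schedule is: every Wednesday and Friday.
The following Wednesday is 1999-04-21.
Next Friday: 1999-04-23.
The following Wednesday is 1999-04-28.

1999-04-28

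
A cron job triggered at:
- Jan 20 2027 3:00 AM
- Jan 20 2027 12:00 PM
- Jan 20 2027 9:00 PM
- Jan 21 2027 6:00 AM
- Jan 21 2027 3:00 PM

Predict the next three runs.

Jan 22 2027 12:00 AM, Jan 22 2027 9:00 AM, Jan 22 2027 6:00 PM

Spacing: 9, 9, 9, 9 h — constant 9 h.
Jan 21 2027 3:00 PM + 9 h = Jan 22 2027 12:00 AM.
Jan 22 2027 12:00 AM + 9 h = Jan 22 2027 9:00 AM.
Jan 22 2027 9:00 AM + 9 h = Jan 22 2027 6:00 PM.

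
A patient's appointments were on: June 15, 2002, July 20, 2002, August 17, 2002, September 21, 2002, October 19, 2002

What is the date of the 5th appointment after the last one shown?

March 15, 2003

Gaps: 35, 28, 35, 28 days — a mix of 28 and 35. Every date is a Saturday.
Each is the 3rd Saturday of its month.
November 2002 — 3rd Saturday is November 16, 2002.
December 2002 — 3rd Saturday is December 21, 2002.
January 2003 — 3rd Saturday is January 18, 2003.
3rd Saturday of February 2003: February 15, 2003.
March 2003 — 3rd Saturday is March 15, 2003.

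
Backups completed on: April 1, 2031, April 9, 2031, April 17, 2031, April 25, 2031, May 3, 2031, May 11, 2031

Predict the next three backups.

Gaps between consecutive events: 8, 8, 8, 8, 8 days — a constant 8-day interval.
May 11, 2031 + 8 days = May 19, 2031.
May 19, 2031 + 8 days = May 27, 2031.
May 27, 2031 + 8 days = June 4, 2031.

May 19, 2031; May 27, 2031; June 4, 2031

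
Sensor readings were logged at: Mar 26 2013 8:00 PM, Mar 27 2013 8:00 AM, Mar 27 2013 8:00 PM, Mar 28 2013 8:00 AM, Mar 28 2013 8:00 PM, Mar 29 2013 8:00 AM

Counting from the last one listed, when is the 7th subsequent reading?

Apr 1 2013 8:00 PM

The interval is a steady 12 hours (12, 12, 12, 12, 12).
Mar 29 2013 8:00 AM + 12 h = Mar 29 2013 8:00 PM.
Mar 29 2013 8:00 PM + 12 h = Mar 30 2013 8:00 AM.
Mar 30 2013 8:00 AM + 12 h = Mar 30 2013 8:00 PM.
Mar 30 2013 8:00 PM + 12 h = Mar 31 2013 8:00 AM.
Mar 31 2013 8:00 AM + 12 h = Mar 31 2013 8:00 PM.
Mar 31 2013 8:00 PM + 12 h = Apr 1 2013 8:00 AM.
Apr 1 2013 8:00 AM + 12 h = Apr 1 2013 8:00 PM.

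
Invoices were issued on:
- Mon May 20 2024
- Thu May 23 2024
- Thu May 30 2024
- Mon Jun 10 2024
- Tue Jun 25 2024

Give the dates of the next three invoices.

Sun Jul 14 2024, Tue Aug 6 2024, Mon Sep 2 2024

Gaps: 3, 7, 11, 15 days — each gap is 4 larger than the previous one.
Next gap: 19 days. Tue Jun 25 2024 + 19 days = Sun Jul 14 2024.
Next gap: 23 days. Sun Jul 14 2024 + 23 days = Tue Aug 6 2024.
Next gap: 27 days. Tue Aug 6 2024 + 27 days = Mon Sep 2 2024.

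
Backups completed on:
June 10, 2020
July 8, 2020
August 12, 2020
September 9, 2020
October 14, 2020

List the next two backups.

November 11, 2020; December 9, 2020

These are Wednesdays at 28- or 35-day spacing (28, 35, 28, 35).
The pattern: 2nd Wednesday of the month.
2nd Wednesday of November 2020: November 11, 2020.
December 2020 — 2nd Wednesday is December 9, 2020.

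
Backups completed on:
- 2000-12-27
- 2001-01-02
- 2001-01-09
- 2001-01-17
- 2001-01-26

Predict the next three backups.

Gaps: 6, 7, 8, 9 days — each gap is 1 larger than the previous one.
Next gap: 10 days. 2001-01-26 + 10 days = 2001-02-05.
Next gap: 11 days. 2001-02-05 + 11 days = 2001-02-16.
Next gap: 12 days. 2001-02-16 + 12 days = 2001-02-28.

2001-02-05, 2001-02-16, 2001-02-28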